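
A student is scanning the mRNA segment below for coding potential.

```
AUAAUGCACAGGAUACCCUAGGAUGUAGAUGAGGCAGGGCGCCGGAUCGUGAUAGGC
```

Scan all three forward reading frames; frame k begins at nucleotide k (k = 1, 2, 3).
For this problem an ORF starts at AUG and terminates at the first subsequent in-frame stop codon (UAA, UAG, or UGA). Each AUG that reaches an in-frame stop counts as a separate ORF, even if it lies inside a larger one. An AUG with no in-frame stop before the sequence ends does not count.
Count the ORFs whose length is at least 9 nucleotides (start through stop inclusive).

2

Frame 1: AUA AUG CAC AGG AUA CCC UAG GAU GUA GAU GAG GCA GGG CGC CGG AUC GUG AUA GGC — AUG at 4, stop UAG at 19 → 18 nt.
Frame 2: UAA UGC ACA GGA UAC CCU AGG AUG UAG AUG AGG CAG GGC GCC GGA UCG UGA UAG — AUG at 23, stop UAG at 26 → 6 nt; AUG at 29, stop UGA at 50 → 24 nt.
Frame 3: AAU GCA CAG GAU ACC CUA GGA UGU AGA UGA GGC AGG GCG CCG GAU CGU GAU AGG — no AUG→stop ORF.
ORFs ≥ 9 nucleotides: frame 1 4–21 (18 nucleotides), frame 2 29–52 (24 nucleotides). Count = 2.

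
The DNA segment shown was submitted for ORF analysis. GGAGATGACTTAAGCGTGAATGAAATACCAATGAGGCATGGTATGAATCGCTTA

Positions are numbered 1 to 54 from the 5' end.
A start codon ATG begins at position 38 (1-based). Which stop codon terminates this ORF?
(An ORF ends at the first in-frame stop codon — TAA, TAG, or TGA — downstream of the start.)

Codons from position 38: ATG (38–40), GTA (41–43), TGA (44–46).
The first in-frame stop codon is TGA.

TGA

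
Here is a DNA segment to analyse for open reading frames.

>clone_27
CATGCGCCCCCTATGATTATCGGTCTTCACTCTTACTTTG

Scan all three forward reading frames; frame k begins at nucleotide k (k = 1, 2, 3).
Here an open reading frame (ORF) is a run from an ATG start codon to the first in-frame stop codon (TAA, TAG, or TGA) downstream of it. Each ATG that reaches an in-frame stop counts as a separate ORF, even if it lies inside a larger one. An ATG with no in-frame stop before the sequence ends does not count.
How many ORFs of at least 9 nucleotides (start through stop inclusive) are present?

1

Frame 1: CAT GCG CCC CCT ATG ATT ATC GGT CTT CAC TCT TAC TTT — no ATG→stop ORF.
Frame 2: ATG CGC CCC CTA TGA TTA TCG GTC TTC ACT CTT ACT TTG — ATG at 2, stop TGA at 14 → 15 nt.
Frame 3: TGC GCC CCC TAT GAT TAT CGG TCT TCA CTC TTA CTT — no ATG→stop ORF.
ORFs ≥ 9 nucleotides: frame 2 2–16 (15 nucleotides). Count = 1.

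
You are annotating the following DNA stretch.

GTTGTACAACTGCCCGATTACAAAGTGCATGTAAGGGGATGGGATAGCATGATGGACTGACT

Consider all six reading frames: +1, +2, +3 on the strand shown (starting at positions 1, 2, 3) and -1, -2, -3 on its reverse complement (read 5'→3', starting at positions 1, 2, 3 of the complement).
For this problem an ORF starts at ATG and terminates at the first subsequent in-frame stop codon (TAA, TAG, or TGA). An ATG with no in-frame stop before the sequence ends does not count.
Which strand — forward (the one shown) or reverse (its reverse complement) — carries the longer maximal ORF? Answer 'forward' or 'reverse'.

Reverse complement (5'→3'): AGTCAGTCCATCATGCTATCCCATCCCCTTACATGCACTTTGTAATCGGGCAGTTGTACAAC
Frame +1: GTT GTA CAA CTG CCC GAT TAC AAA GTG CAT GTA AGG GGA TGG GAT AGC ATG ATG GAC TGA — ATG at 49, stop TGA at 58 → 12 nt; ATG at 52, stop TGA at 58 → 9 nt.
Frame +2: TTG TAC AAC TGC CCG ATT ACA AAG TGC ATG TAA GGG GAT GGG ATA GCA TGA TGG ACT GAC — ATG at 29, stop TAA at 32 → 6 nt.
Frame +3: TGT ACA ACT GCC CGA TTA CAA AGT GCA TGT AAG GGG ATG GGA TAG CAT GAT GGA CTG ACT — ATG at 39, stop TAG at 45 → 9 nt.
Frame -1: AGT CAG TCC ATC ATG CTA TCC CAT CCC CTT ACA TGC ACT TTG TAA TCG GGC AGT TGT ACA — ATG at 13, stop TAA at 43 → 33 nt.
Frame -2: GTC AGT CCA TCA TGC TAT CCC ATC CCC TTA CAT GCA CTT TGT AAT CGG GCA GTT GTA CAA — no ATG→stop ORF.
Frame -3: TCA GTC CAT CAT GCT ATC CCA TCC CCT TAC ATG CAC TTT GTA ATC GGG CAG TTG TAC AAC — no ATG→stop ORF.
Forward-strand max 12 nt; reverse-strand max 33 nt. The reverse strand has the longer ORF.

reverse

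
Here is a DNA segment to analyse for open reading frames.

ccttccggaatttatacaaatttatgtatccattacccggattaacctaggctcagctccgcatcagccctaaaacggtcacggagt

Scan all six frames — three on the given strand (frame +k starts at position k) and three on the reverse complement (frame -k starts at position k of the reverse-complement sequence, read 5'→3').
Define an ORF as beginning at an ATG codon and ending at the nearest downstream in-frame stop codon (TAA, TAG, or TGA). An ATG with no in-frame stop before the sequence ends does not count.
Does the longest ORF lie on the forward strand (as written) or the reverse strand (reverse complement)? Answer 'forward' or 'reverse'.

Reverse complement (5'→3'): ACTCCGTGACCGTTTTAGGGCTGATGCGGAGCTGAGCCTAGGTTAATCCGGGTAATGGATACATAAATTTGTATAAATTCCGGAAGG
Frame +1: CCT TCC GGA ATT TAT ACA AAT TTA TGT ATC CAT TAC CCG GAT TAA CCT AGG CTC AGC TCC GCA TCA GCC CTA AAA CGG TCA CGG AGT — no ATG→stop ORF.
Frame +2: CTT CCG GAA TTT ATA CAA ATT TAT GTA TCC ATT ACC CGG ATT AAC CTA GGC TCA GCT CCG CAT CAG CCC TAA AAC GGT CAC GGA — no ATG→stop ORF.
Frame +3: TTC CGG AAT TTA TAC AAA TTT ATG TAT CCA TTA CCC GGA TTA ACC TAG GCT CAG CTC CGC ATC AGC CCT AAA ACG GTC ACG GAG — ATG at 24, stop TAG at 48 → 27 nt.
Frame -1: ACT CCG TGA CCG TTT TAG GGC TGA TGC GGA GCT GAG CCT AGG TTA ATC CGG GTA ATG GAT ACA TAA ATT TGT ATA AAT TCC GGA AGG — ATG at 55, stop TAA at 64 → 12 nt.
Frame -2: CTC CGT GAC CGT TTT AGG GCT GAT GCG GAG CTG AGC CTA GGT TAA TCC GGG TAA TGG ATA CAT AAA TTT GTA TAA ATT CCG GAA — no ATG→stop ORF.
Frame -3: TCC GTG ACC GTT TTA GGG CTG ATG CGG AGC TGA GCC TAG GTT AAT CCG GGT AAT GGA TAC ATA AAT TTG TAT AAA TTC CGG AAG — ATG at 24, stop TGA at 33 → 12 nt.
Forward-strand max 27 nt; reverse-strand max 12 nt. The forward strand has the longer ORF.

forward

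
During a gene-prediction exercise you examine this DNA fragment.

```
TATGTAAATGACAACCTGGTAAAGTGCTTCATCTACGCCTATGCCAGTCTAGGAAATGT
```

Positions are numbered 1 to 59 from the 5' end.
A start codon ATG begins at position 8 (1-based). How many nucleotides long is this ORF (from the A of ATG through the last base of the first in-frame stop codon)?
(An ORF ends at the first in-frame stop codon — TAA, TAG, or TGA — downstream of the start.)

15

Codons from position 8: ATG (8–10), ACA (11–13), ACC (14–16), TGG (17–19), TAA (20–22).
TAA is the first in-frame stop; ORF spans 8–22, 15 nucleotides.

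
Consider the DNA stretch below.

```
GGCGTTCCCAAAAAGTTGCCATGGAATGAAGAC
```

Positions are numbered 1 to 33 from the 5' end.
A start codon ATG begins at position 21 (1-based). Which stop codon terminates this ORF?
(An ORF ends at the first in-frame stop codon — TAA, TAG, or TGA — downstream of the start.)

TGA

Codons from position 21: ATG (21–23), GAA (24–26), TGA (27–29).
The first in-frame stop codon is TGA.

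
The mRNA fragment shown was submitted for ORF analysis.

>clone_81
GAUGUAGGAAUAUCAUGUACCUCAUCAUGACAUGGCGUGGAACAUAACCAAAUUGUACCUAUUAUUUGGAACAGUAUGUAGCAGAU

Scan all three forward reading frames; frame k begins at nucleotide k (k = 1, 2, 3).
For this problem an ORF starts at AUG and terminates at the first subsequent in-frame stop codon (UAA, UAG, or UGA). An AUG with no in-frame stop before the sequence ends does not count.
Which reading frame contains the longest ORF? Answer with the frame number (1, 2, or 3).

3

Frame 1: GAU GUA GGA AUA UCA UGU ACC UCA UCA UGA CAU GGC GUG GAA CAU AAC CAA AUU GUA CCU AUU AUU UGG AAC AGU AUG UAG CAG — AUG at 76, stop UAG at 79 → 6 nt.
Frame 2: AUG UAG GAA UAU CAU GUA CCU CAU CAU GAC AUG GCG UGG AAC AUA ACC AAA UUG UAC CUA UUA UUU GGA ACA GUA UGU AGC AGA — AUG at 2, stop UAG at 5 → 6 nt.
Frame 3: UGU AGG AAU AUC AUG UAC CUC AUC AUG ACA UGG CGU GGA ACA UAA CCA AAU UGU ACC UAU UAU UUG GAA CAG UAU GUA GCA GAU — AUG at 15, stop UAA at 45 → 33 nt; AUG at 27, stop UAA at 45 → 21 nt.
Longest ORF is 33 nt in frame 3 (positions 15–47).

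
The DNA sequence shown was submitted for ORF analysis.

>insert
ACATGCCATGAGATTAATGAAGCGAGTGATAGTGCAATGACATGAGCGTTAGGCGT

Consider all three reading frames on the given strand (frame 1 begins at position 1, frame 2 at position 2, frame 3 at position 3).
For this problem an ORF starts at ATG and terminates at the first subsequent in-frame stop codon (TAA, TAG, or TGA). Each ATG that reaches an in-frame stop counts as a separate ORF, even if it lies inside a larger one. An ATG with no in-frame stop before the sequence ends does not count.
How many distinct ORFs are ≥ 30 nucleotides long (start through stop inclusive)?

Frame 1: ACA TGC CAT GAG ATT AAT GAA GCG AGT GAT AGT GCA ATG ACA TGA GCG TTA GGC — ATG at 37, stop TGA at 43 → 9 nt.
Frame 2: CAT GCC ATG AGA TTA ATG AAG CGA GTG ATA GTG CAA TGA CAT GAG CGT TAG GCG — ATG at 8, stop TGA at 38 → 33 nt; ATG at 17, stop TGA at 38 → 24 nt.
Frame 3: ATG CCA TGA GAT TAA TGA AGC GAG TGA TAG TGC AAT GAC ATG AGC GTT AGG CGT — ATG at 3, stop TGA at 9 → 9 nt.
ORFs ≥ 30 nucleotides: frame 2 8–40 (33 nucleotides). Count = 1.

1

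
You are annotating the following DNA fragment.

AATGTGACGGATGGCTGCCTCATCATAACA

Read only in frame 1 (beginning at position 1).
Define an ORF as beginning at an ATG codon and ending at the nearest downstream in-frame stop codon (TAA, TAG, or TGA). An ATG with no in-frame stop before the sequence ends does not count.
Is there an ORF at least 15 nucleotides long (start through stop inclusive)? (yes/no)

Frame 1: AAT GTG ACG GAT GGC TGC CTC ATC ATA ACA — no ATG→stop ORF.
Largest ORF found is 0 nucleotides < 15, so no.

no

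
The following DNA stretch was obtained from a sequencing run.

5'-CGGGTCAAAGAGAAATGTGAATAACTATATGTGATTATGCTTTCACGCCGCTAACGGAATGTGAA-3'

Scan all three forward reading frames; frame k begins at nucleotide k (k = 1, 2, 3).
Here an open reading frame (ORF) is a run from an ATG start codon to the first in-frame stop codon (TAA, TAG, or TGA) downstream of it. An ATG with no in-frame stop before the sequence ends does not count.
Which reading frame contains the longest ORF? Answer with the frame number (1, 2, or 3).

1

Frame 1: CGG GTC AAA GAG AAA TGT GAA TAA CTA TAT GTG ATT ATG CTT TCA CGC CGC TAA CGG AAT GTG — ATG at 37, stop TAA at 52 → 18 nt.
Frame 2: GGG TCA AAG AGA AAT GTG AAT AAC TAT ATG TGA TTA TGC TTT CAC GCC GCT AAC GGA ATG TGA — ATG at 29, stop TGA at 32 → 6 nt; ATG at 59, stop TGA at 62 → 6 nt.
Frame 3: GGT CAA AGA GAA ATG TGA ATA ACT ATA TGT GAT TAT GCT TTC ACG CCG CTA ACG GAA TGT GAA — ATG at 15, stop TGA at 18 → 6 nt.
Longest ORF is 18 nt in frame 1 (positions 37–54).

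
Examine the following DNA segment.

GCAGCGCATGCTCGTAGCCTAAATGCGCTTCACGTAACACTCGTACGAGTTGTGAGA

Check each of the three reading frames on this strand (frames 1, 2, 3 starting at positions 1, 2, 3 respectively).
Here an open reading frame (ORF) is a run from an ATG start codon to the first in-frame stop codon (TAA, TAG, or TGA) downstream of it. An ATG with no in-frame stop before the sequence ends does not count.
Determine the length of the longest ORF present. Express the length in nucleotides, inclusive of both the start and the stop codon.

15

Frame 1: GCA GCG CAT GCT CGT AGC CTA AAT GCG CTT CAC GTA ACA CTC GTA CGA GTT GTG AGA — no ATG→stop ORF.
Frame 2: CAG CGC ATG CTC GTA GCC TAA ATG CGC TTC ACG TAA CAC TCG TAC GAG TTG TGA — ATG at 8, stop TAA at 20 → 15 nt; ATG at 23, stop TAA at 35 → 15 nt.
Frame 3: AGC GCA TGC TCG TAG CCT AAA TGC GCT TCA CGT AAC ACT CGT ACG AGT TGT GAG — no ATG→stop ORF.
Longest: frame 2, positions 8–22, 15 nt = 5 codons = 4 aa. → 15 nucleotides.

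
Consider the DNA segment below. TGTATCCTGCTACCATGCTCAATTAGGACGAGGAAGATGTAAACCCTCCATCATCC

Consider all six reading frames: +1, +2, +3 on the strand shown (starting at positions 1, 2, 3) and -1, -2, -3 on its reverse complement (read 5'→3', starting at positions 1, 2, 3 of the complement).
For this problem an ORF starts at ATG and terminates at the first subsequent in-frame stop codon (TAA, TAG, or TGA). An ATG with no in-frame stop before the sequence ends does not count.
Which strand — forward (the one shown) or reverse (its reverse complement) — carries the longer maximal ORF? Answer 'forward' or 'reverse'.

Reverse complement (5'→3'): GGATGATGGAGGGTTTACATCTTCCTCGTCCTAATTGAGCATGGTAGCAGGATACA
Frame +1: TGT ATC CTG CTA CCA TGC TCA ATT AGG ACG AGG AAG ATG TAA ACC CTC CAT CAT — ATG at 37, stop TAA at 40 → 6 nt.
Frame +2: GTA TCC TGC TAC CAT GCT CAA TTA GGA CGA GGA AGA TGT AAA CCC TCC ATC ATC — no ATG→stop ORF.
Frame +3: TAT CCT GCT ACC ATG CTC AAT TAG GAC GAG GAA GAT GTA AAC CCT CCA TCA TCC — ATG at 15, stop TAG at 24 → 12 nt.
Frame -1: GGA TGA TGG AGG GTT TAC ATC TTC CTC GTC CTA ATT GAG CAT GGT AGC AGG ATA — no ATG→stop ORF.
Frame -2: GAT GAT GGA GGG TTT ACA TCT TCC TCG TCC TAA TTG AGC ATG GTA GCA GGA TAC — no ATG→stop ORF.
Frame -3: ATG ATG GAG GGT TTA CAT CTT CCT CGT CCT AAT TGA GCA TGG TAG CAG GAT ACA — ATG at 3, stop TGA at 36 → 36 nt; ATG at 6, stop TGA at 36 → 33 nt.
Forward-strand max 12 nt; reverse-strand max 36 nt. The reverse strand has the longer ORF.

reverse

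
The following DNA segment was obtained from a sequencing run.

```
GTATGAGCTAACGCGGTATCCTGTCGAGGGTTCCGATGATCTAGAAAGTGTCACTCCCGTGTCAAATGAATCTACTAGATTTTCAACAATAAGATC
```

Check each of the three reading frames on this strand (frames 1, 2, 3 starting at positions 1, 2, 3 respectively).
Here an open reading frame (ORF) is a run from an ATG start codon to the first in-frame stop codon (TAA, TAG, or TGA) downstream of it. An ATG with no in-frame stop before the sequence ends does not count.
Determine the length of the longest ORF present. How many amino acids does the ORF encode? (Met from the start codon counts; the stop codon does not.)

Frame 1: GTA TGA GCT AAC GCG GTA TCC TGT CGA GGG TTC CGA TGA TCT AGA AAG TGT CAC TCC CGT GTC AAA TGA ATC TAC TAG ATT TTC AAC AAT AAG ATC — no ATG→stop ORF.
Frame 2: TAT GAG CTA ACG CGG TAT CCT GTC GAG GGT TCC GAT GAT CTA GAA AGT GTC ACT CCC GTG TCA AAT GAA TCT ACT AGA TTT TCA ACA ATA AGA — no ATG→stop ORF.
Frame 3: ATG AGC TAA CGC GGT ATC CTG TCG AGG GTT CCG ATG ATC TAG AAA GTG TCA CTC CCG TGT CAA ATG AAT CTA CTA GAT TTT CAA CAA TAA GAT — ATG at 3, stop TAA at 9 → 9 nt; ATG at 36, stop TAG at 42 → 9 nt; ATG at 66, stop TAA at 90 → 27 nt.
Longest: frame 3, positions 66–92, 27 nt = 9 codons = 8 aa. → 8 amino acids.

8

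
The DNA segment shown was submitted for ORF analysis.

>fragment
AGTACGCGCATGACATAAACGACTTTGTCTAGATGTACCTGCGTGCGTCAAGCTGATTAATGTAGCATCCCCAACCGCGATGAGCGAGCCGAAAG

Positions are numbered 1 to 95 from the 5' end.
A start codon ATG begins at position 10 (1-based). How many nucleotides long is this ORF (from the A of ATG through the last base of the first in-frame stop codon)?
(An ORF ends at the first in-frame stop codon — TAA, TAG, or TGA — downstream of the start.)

Codons from position 10: ATG (10–12), ACA (13–15), TAA (16–18).
TAA is the first in-frame stop; ORF spans 10–18, 9 nucleotides.

9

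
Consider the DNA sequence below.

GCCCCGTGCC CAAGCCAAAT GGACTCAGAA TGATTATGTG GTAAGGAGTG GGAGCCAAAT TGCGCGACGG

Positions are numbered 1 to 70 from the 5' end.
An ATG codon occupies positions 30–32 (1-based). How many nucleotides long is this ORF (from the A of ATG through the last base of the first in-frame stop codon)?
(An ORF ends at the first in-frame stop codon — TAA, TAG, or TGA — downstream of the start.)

Codons from position 30: ATG (30–32), ATT (33–35), ATG (36–38), TGG (39–41), TAA (42–44).
TAA is the first in-frame stop; ORF spans 30–44, 15 nucleotides.

15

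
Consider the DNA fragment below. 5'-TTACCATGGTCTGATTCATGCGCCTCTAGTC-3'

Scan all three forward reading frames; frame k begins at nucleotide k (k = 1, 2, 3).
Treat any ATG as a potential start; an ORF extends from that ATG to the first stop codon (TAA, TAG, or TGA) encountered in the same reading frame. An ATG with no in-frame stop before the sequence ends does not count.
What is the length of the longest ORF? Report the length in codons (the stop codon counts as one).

4

Frame 1: TTA CCA TGG TCT GAT TCA TGC GCC TCT AGT — no ATG→stop ORF.
Frame 2: TAC CAT GGT CTG ATT CAT GCG CCT CTA GTC — no ATG→stop ORF.
Frame 3: ACC ATG GTC TGA TTC ATG CGC CTC TAG — ATG at 6, stop TGA at 12 → 9 nt; ATG at 18, stop TAG at 27 → 12 nt.
Longest: frame 3, positions 18–29, 12 nt = 4 codons = 3 aa. → 4 codons.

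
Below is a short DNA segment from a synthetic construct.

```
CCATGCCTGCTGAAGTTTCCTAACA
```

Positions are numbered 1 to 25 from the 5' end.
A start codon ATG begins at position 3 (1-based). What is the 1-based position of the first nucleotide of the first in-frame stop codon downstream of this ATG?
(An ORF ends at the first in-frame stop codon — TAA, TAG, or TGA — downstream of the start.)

Codons from position 3: ATG (3–5), CCT (6–8), GCT (9–11), GAA (12–14), GTT (15–17), TCC (18–20), TAA (21–23).
TAA is a stop codon; it begins at position 21.

21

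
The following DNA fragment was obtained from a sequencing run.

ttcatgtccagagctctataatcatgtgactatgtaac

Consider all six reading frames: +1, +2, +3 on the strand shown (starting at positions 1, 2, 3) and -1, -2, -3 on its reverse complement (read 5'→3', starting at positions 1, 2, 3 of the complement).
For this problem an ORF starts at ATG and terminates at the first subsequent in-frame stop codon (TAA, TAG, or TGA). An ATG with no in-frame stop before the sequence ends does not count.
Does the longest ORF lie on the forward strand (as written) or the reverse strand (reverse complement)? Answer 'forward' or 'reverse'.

reverse

Reverse complement (5'→3'): GTTACATAGTCACATGATTATAGAGCTCTGGACATGAA
Frame +1: TTC ATG TCC AGA GCT CTA TAA TCA TGT GAC TAT GTA — ATG at 4, stop TAA at 19 → 18 nt.
Frame +2: TCA TGT CCA GAG CTC TAT AAT CAT GTG ACT ATG TAA — ATG at 32, stop TAA at 35 → 6 nt.
Frame +3: CAT GTC CAG AGC TCT ATA ATC ATG TGA CTA TGT AAC — ATG at 24, stop TGA at 27 → 6 nt.
Frame -1: GTT ACA TAG TCA CAT GAT TAT AGA GCT CTG GAC ATG — no ATG→stop ORF.
Frame -2: TTA CAT AGT CAC ATG ATT ATA GAG CTC TGG ACA TGA — ATG at 14, stop TGA at 35 → 24 nt.
Frame -3: TAC ATA GTC ACA TGA TTA TAG AGC TCT GGA CAT GAA — no ATG→stop ORF.
Forward-strand max 18 nt; reverse-strand max 24 nt. The reverse strand has the longer ORF.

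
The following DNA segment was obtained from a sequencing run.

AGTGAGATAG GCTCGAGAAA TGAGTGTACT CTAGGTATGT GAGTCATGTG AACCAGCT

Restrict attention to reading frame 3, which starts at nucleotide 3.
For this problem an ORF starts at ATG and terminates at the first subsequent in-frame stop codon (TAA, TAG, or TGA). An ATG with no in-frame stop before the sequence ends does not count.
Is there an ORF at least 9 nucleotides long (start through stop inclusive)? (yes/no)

Frame 3: TGA GAT AGG CTC GAG AAA TGA GTG TAC TCT AGG TAT GTG AGT CAT GTG AAC CAG — no ATG→stop ORF.
Largest ORF found is 0 nucleotides < 9, so no.

no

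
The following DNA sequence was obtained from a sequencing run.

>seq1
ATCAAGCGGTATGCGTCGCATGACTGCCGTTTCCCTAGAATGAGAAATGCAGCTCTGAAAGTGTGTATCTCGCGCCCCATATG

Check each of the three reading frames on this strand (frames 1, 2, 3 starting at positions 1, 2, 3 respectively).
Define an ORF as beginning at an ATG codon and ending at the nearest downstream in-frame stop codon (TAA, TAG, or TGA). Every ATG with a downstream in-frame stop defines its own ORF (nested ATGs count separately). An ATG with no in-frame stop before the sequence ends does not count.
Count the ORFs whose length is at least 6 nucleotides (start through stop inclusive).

Frame 1: ATC AAG CGG TAT GCG TCG CAT GAC TGC CGT TTC CCT AGA ATG AGA AAT GCA GCT CTG AAA GTG TGT ATC TCG CGC CCC ATA — no ATG→stop ORF.
Frame 2: TCA AGC GGT ATG CGT CGC ATG ACT GCC GTT TCC CTA GAA TGA GAA ATG CAG CTC TGA AAG TGT GTA TCT CGC GCC CCA TAT — ATG at 11, stop TGA at 41 → 33 nt; ATG at 20, stop TGA at 41 → 24 nt; ATG at 47, stop TGA at 56 → 12 nt.
Frame 3: CAA GCG GTA TGC GTC GCA TGA CTG CCG TTT CCC TAG AAT GAG AAA TGC AGC TCT GAA AGT GTG TAT CTC GCG CCC CAT ATG — no ATG→stop ORF.
ORFs ≥ 6 nucleotides: frame 2 11–43 (33 nucleotides), frame 2 20–43 (24 nucleotides), frame 2 47–58 (12 nucleotides). Count = 3.

3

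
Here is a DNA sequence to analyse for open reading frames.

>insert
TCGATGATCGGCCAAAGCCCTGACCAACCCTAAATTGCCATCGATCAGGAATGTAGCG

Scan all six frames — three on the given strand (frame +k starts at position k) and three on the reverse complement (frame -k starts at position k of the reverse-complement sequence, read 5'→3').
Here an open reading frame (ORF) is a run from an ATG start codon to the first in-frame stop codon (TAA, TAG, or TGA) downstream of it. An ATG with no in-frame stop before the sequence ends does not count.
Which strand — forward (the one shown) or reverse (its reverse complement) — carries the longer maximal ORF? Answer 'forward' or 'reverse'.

Reverse complement (5'→3'): CGCTACATTCCTGATCGATGGCAATTTAGGGTTGGTCAGGGCTTTGGCCGATCATCGA
Frame +1: TCG ATG ATC GGC CAA AGC CCT GAC CAA CCC TAA ATT GCC ATC GAT CAG GAA TGT AGC — ATG at 4, stop TAA at 31 → 30 nt.
Frame +2: CGA TGA TCG GCC AAA GCC CTG ACC AAC CCT AAA TTG CCA TCG ATC AGG AAT GTA GCG — no ATG→stop ORF.
Frame +3: GAT GAT CGG CCA AAG CCC TGA CCA ACC CTA AAT TGC CAT CGA TCA GGA ATG TAG — ATG at 51, stop TAG at 54 → 6 nt.
Frame -1: CGC TAC ATT CCT GAT CGA TGG CAA TTT AGG GTT GGT CAG GGC TTT GGC CGA TCA TCG — no ATG→stop ORF.
Frame -2: GCT ACA TTC CTG ATC GAT GGC AAT TTA GGG TTG GTC AGG GCT TTG GCC GAT CAT CGA — no ATG→stop ORF.
Frame -3: CTA CAT TCC TGA TCG ATG GCA ATT TAG GGT TGG TCA GGG CTT TGG CCG ATC ATC — ATG at 18, stop TAG at 27 → 12 nt.
Forward-strand max 30 nt; reverse-strand max 12 nt. The forward strand has the longer ORF.

forward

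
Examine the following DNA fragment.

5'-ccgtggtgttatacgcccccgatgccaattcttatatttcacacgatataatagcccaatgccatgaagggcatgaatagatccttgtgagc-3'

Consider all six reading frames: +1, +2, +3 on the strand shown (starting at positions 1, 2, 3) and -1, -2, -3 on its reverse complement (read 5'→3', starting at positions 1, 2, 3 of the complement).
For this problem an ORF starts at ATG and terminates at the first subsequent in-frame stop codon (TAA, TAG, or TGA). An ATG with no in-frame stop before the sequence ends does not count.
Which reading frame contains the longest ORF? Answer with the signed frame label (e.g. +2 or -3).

Reverse complement (5'→3'): GCTCACAAGGATCTATTCATGCCCTTCATGGCATTGGGCTATTATATCGTGTGAAATATAAGAATTGGCATCGGGGGCGTATAACACCACGG
Frame +1: CCG TGG TGT TAT ACG CCC CCG ATG CCA ATT CTT ATA TTT CAC ACG ATA TAA TAG CCC AAT GCC ATG AAG GGC ATG AAT AGA TCC TTG TGA — ATG at 22, stop TAA at 49 → 30 nt; ATG at 64, stop TGA at 88 → 27 nt; ATG at 73, stop TGA at 88 → 18 nt.
Frame +2: CGT GGT GTT ATA CGC CCC CGA TGC CAA TTC TTA TAT TTC ACA CGA TAT AAT AGC CCA ATG CCA TGA AGG GCA TGA ATA GAT CCT TGT GAG — ATG at 59, stop TGA at 65 → 9 nt.
Frame +3: GTG GTG TTA TAC GCC CCC GAT GCC AAT TCT TAT ATT TCA CAC GAT ATA ATA GCC CAA TGC CAT GAA GGG CAT GAA TAG ATC CTT GTG AGC — no ATG→stop ORF.
Frame -1: GCT CAC AAG GAT CTA TTC ATG CCC TTC ATG GCA TTG GGC TAT TAT ATC GTG TGA AAT ATA AGA ATT GGC ATC GGG GGC GTA TAA CAC CAC — ATG at 19, stop TGA at 52 → 36 nt; ATG at 28, stop TGA at 52 → 27 nt.
Frame -2: CTC ACA AGG ATC TAT TCA TGC CCT TCA TGG CAT TGG GCT ATT ATA TCG TGT GAA ATA TAA GAA TTG GCA TCG GGG GCG TAT AAC ACC ACG — no ATG→stop ORF.
Frame -3: TCA CAA GGA TCT ATT CAT GCC CTT CAT GGC ATT GGG CTA TTA TAT CGT GTG AAA TAT AAG AAT TGG CAT CGG GGG CGT ATA ACA CCA CGG — no ATG→stop ORF.
Longest ORF is 36 nt in frame -1 (positions 19–54).

-1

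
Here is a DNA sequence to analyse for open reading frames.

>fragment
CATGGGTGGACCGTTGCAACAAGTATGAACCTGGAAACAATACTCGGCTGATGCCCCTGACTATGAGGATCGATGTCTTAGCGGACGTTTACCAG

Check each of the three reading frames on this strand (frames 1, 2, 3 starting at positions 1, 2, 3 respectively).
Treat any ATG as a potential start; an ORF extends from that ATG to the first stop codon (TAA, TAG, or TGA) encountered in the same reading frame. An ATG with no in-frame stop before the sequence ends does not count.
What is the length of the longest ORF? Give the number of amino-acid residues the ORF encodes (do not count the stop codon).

8

Frame 1: CAT GGG TGG ACC GTT GCA ACA AGT ATG AAC CTG GAA ACA ATA CTC GGC TGA TGC CCC TGA CTA TGA GGA TCG ATG TCT TAG CGG ACG TTT ACC — ATG at 25, stop TGA at 49 → 27 nt; ATG at 73, stop TAG at 79 → 9 nt.
Frame 2: ATG GGT GGA CCG TTG CAA CAA GTA TGA ACC TGG AAA CAA TAC TCG GCT GAT GCC CCT GAC TAT GAG GAT CGA TGT CTT AGC GGA CGT TTA CCA — ATG at 2, stop TGA at 26 → 27 nt.
Frame 3: TGG GTG GAC CGT TGC AAC AAG TAT GAA CCT GGA AAC AAT ACT CGG CTG ATG CCC CTG ACT ATG AGG ATC GAT GTC TTA GCG GAC GTT TAC CAG — no ATG→stop ORF.
Longest: frame 1, positions 25–51, 27 nt = 9 codons = 8 aa. → 8 amino acids.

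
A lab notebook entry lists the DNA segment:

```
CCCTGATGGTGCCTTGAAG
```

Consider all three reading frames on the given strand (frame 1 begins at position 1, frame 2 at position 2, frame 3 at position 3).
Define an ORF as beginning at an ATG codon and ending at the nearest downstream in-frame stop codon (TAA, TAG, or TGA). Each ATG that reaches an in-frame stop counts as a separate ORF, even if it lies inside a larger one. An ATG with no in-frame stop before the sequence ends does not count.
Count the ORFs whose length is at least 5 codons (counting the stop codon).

Frame 1: CCC TGA TGG TGC CTT GAA — no ATG→stop ORF.
Frame 2: CCT GAT GGT GCC TTG AAG — no ATG→stop ORF.
Frame 3: CTG ATG GTG CCT TGA — ATG at 6, stop TGA at 15 → 12 nt.
No ORF reaches 5 codons. Count = 0.

0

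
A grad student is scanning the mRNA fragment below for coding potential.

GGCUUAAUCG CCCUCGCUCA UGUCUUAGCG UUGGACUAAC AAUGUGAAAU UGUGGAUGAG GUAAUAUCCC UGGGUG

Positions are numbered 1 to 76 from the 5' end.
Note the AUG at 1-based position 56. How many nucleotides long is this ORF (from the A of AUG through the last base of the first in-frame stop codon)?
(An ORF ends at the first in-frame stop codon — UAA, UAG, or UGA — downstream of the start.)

9

Codons from position 56: AUG (56–58), AGG (59–61), UAA (62–64).
UAA is the first in-frame stop; ORF spans 56–64, 9 nucleotides.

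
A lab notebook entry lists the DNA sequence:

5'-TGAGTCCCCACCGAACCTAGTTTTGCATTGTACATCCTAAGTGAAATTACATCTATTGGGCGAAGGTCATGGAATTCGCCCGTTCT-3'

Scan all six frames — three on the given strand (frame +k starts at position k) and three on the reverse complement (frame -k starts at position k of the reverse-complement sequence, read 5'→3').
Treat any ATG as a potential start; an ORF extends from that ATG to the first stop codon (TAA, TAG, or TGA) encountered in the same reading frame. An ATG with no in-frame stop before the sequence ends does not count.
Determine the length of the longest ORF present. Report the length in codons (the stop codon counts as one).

6

Reverse complement (5'→3'): AGAACGGGCGAATTCCATGACCTTCGCCCAATAGATGTAATTTCACTTAGGATGTACAATGCAAAACTAGGTTCGGTGGGGACTCA
Frame +1: TGA GTC CCC ACC GAA CCT AGT TTT GCA TTG TAC ATC CTA AGT GAA ATT ACA TCT ATT GGG CGA AGG TCA TGG AAT TCG CCC GTT — no ATG→stop ORF.
Frame +2: GAG TCC CCA CCG AAC CTA GTT TTG CAT TGT ACA TCC TAA GTG AAA TTA CAT CTA TTG GGC GAA GGT CAT GGA ATT CGC CCG TTC — no ATG→stop ORF.
Frame +3: AGT CCC CAC CGA ACC TAG TTT TGC ATT GTA CAT CCT AAG TGA AAT TAC ATC TAT TGG GCG AAG GTC ATG GAA TTC GCC CGT TCT — no ATG→stop ORF.
Frame -1: AGA ACG GGC GAA TTC CAT GAC CTT CGC CCA ATA GAT GTA ATT TCA CTT AGG ATG TAC AAT GCA AAA CTA GGT TCG GTG GGG ACT — no ATG→stop ORF.
Frame -2: GAA CGG GCG AAT TCC ATG ACC TTC GCC CAA TAG ATG TAA TTT CAC TTA GGA TGT ACA ATG CAA AAC TAG GTT CGG TGG GGA CTC — ATG at 17, stop TAG at 32 → 18 nt; ATG at 35, stop TAA at 38 → 6 nt; ATG at 59, stop TAG at 68 → 12 nt.
Frame -3: AAC GGG CGA ATT CCA TGA CCT TCG CCC AAT AGA TGT AAT TTC ACT TAG GAT GTA CAA TGC AAA ACT AGG TTC GGT GGG GAC TCA — no ATG→stop ORF.
Longest: frame -2, positions 17–34, 18 nt = 6 codons = 5 aa. → 6 codons.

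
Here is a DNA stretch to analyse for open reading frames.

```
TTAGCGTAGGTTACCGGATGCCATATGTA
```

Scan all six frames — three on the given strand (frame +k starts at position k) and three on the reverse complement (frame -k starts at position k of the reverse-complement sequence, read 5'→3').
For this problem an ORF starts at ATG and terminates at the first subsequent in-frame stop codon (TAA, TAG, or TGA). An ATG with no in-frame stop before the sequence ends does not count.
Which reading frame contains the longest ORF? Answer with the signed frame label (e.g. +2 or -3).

-3

Reverse complement (5'→3'): TACATATGGCATCCGGTAACCTACGCTAA
Frame +1: TTA GCG TAG GTT ACC GGA TGC CAT ATG — no ATG→stop ORF.
Frame +2: TAG CGT AGG TTA CCG GAT GCC ATA TGT — no ATG→stop ORF.
Frame +3: AGC GTA GGT TAC CGG ATG CCA TAT GTA — no ATG→stop ORF.
Frame -1: TAC ATA TGG CAT CCG GTA ACC TAC GCT — no ATG→stop ORF.
Frame -2: ACA TAT GGC ATC CGG TAA CCT ACG CTA — no ATG→stop ORF.
Frame -3: CAT ATG GCA TCC GGT AAC CTA CGC TAA — ATG at 6, stop TAA at 27 → 24 nt.
Longest ORF is 24 nt in frame -3 (positions 6–29).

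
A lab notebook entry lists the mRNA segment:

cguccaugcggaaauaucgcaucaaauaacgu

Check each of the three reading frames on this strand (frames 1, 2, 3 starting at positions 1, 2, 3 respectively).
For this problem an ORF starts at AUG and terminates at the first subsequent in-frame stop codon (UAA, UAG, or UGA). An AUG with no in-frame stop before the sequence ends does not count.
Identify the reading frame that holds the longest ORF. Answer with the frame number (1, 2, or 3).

3

Frame 1: CGU CCA UGC GGA AAU AUC GCA UCA AAU AAC — no AUG→stop ORF.
Frame 2: GUC CAU GCG GAA AUA UCG CAU CAA AUA ACG — no AUG→stop ORF.
Frame 3: UCC AUG CGG AAA UAU CGC AUC AAA UAA CGU — AUG at 6, stop UAA at 27 → 24 nt.
Longest ORF is 24 nt in frame 3 (positions 6–29).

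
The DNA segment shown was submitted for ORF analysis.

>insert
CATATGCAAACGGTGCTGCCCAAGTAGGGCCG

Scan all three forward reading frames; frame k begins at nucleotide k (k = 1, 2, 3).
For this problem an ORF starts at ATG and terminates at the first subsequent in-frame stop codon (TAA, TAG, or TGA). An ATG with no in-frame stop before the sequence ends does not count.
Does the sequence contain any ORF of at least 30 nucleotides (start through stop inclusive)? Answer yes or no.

no

Frame 1: CAT ATG CAA ACG GTG CTG CCC AAG TAG GGC — ATG at 4, stop TAG at 25 → 24 nt.
Frame 2: ATA TGC AAA CGG TGC TGC CCA AGT AGG GCC — no ATG→stop ORF.
Frame 3: TAT GCA AAC GGT GCT GCC CAA GTA GGG CCG — no ATG→stop ORF.
Largest ORF found is 24 nucleotides < 30, so no.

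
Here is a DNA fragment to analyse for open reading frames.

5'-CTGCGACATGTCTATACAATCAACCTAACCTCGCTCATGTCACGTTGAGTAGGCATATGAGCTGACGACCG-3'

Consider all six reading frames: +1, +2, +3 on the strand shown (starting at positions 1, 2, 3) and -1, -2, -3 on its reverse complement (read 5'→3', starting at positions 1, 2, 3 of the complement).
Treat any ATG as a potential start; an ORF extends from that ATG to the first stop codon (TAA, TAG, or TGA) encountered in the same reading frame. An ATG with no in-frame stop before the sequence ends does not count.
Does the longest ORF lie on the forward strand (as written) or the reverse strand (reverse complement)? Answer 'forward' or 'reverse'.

reverse

Reverse complement (5'→3'): CGGTCGTCAGCTCATATGCCTACTCAACGTGACATGAGCGAGGTTAGGTTGATTGTATAGACATGTCGCAG
Frame +1: CTG CGA CAT GTC TAT ACA ATC AAC CTA ACC TCG CTC ATG TCA CGT TGA GTA GGC ATA TGA GCT GAC GAC — ATG at 37, stop TGA at 46 → 12 nt.
Frame +2: TGC GAC ATG TCT ATA CAA TCA ACC TAA CCT CGC TCA TGT CAC GTT GAG TAG GCA TAT GAG CTG ACG ACC — ATG at 8, stop TAA at 26 → 21 nt.
Frame +3: GCG ACA TGT CTA TAC AAT CAA CCT AAC CTC GCT CAT GTC ACG TTG AGT AGG CAT ATG AGC TGA CGA CCG — ATG at 57, stop TGA at 63 → 9 nt.
Frame -1: CGG TCG TCA GCT CAT ATG CCT ACT CAA CGT GAC ATG AGC GAG GTT AGG TTG ATT GTA TAG ACA TGT CGC — ATG at 16, stop TAG at 58 → 45 nt; ATG at 34, stop TAG at 58 → 27 nt.
Frame -2: GGT CGT CAG CTC ATA TGC CTA CTC AAC GTG ACA TGA GCG AGG TTA GGT TGA TTG TAT AGA CAT GTC GCA — no ATG→stop ORF.
Frame -3: GTC GTC AGC TCA TAT GCC TAC TCA ACG TGA CAT GAG CGA GGT TAG GTT GAT TGT ATA GAC ATG TCG CAG — no ATG→stop ORF.
Forward-strand max 21 nt; reverse-strand max 45 nt. The reverse strand has the longer ORF.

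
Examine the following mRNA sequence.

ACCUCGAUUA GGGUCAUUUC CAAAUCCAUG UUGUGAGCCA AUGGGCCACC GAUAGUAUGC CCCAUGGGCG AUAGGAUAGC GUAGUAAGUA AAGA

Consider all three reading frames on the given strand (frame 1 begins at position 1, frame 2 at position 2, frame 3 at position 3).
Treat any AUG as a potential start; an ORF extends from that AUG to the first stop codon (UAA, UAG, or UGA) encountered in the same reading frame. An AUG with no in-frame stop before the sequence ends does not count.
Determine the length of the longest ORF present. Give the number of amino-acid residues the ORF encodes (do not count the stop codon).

6

Frame 1: ACC UCG AUU AGG GUC AUU UCC AAA UCC AUG UUG UGA GCC AAU GGG CCA CCG AUA GUA UGC CCC AUG GGC GAU AGG AUA GCG UAG UAA GUA AAG — AUG at 28, stop UGA at 34 → 9 nt; AUG at 64, stop UAG at 82 → 21 nt.
Frame 2: CCU CGA UUA GGG UCA UUU CCA AAU CCA UGU UGU GAG CCA AUG GGC CAC CGA UAG UAU GCC CCA UGG GCG AUA GGA UAG CGU AGU AAG UAA AGA — AUG at 41, stop UAG at 53 → 15 nt.
Frame 3: CUC GAU UAG GGU CAU UUC CAA AUC CAU GUU GUG AGC CAA UGG GCC ACC GAU AGU AUG CCC CAU GGG CGA UAG GAU AGC GUA GUA AGU AAA — AUG at 57, stop UAG at 72 → 18 nt.
Longest: frame 1, positions 64–84, 21 nt = 7 codons = 6 aa. → 6 amino acids.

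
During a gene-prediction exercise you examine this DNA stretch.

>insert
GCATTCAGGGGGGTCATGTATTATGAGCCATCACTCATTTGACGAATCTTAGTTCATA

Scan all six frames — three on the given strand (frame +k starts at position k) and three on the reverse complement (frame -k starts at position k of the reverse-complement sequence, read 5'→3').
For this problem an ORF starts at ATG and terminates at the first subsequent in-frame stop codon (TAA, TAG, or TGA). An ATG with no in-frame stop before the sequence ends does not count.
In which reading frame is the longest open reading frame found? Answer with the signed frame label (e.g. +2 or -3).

+2

Reverse complement (5'→3'): TATGAACTAAGATTCGTCAAATGAGTGATGGCTCATAATACATGACCCCCCTGAATGC
Frame +1: GCA TTC AGG GGG GTC ATG TAT TAT GAG CCA TCA CTC ATT TGA CGA ATC TTA GTT CAT — ATG at 16, stop TGA at 40 → 27 nt.
Frame +2: CAT TCA GGG GGG TCA TGT ATT ATG AGC CAT CAC TCA TTT GAC GAA TCT TAG TTC ATA — ATG at 23, stop TAG at 50 → 30 nt.
Frame +3: ATT CAG GGG GGT CAT GTA TTA TGA GCC ATC ACT CAT TTG ACG AAT CTT AGT TCA — no ATG→stop ORF.
Frame -1: TAT GAA CTA AGA TTC GTC AAA TGA GTG ATG GCT CAT AAT ACA TGA CCC CCC TGA ATG — ATG at 28, stop TGA at 43 → 18 nt.
Frame -2: ATG AAC TAA GAT TCG TCA AAT GAG TGA TGG CTC ATA ATA CAT GAC CCC CCT GAA TGC — ATG at 2, stop TAA at 8 → 9 nt.
Frame -3: TGA ACT AAG ATT CGT CAA ATG AGT GAT GGC TCA TAA TAC ATG ACC CCC CTG AAT — ATG at 21, stop TAA at 36 → 18 nt.
Longest ORF is 30 nt in frame +2 (positions 23–52).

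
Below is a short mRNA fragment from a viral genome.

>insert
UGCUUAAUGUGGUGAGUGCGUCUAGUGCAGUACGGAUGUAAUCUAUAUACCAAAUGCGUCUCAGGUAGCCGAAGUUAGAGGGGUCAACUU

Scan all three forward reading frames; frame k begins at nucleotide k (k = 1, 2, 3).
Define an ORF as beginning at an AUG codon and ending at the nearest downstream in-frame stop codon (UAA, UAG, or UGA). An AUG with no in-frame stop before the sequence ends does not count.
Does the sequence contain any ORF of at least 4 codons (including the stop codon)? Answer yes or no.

yes

Frame 1: UGC UUA AUG UGG UGA GUG CGU CUA GUG CAG UAC GGA UGU AAU CUA UAU ACC AAA UGC GUC UCA GGU AGC CGA AGU UAG AGG GGU CAA CUU — AUG at 7, stop UGA at 13 → 9 nt.
Frame 2: GCU UAA UGU GGU GAG UGC GUC UAG UGC AGU ACG GAU GUA AUC UAU AUA CCA AAU GCG UCU CAG GUA GCC GAA GUU AGA GGG GUC AAC — no AUG→stop ORF.
Frame 3: CUU AAU GUG GUG AGU GCG UCU AGU GCA GUA CGG AUG UAA UCU AUA UAC CAA AUG CGU CUC AGG UAG CCG AAG UUA GAG GGG UCA ACU — AUG at 36, stop UAA at 39 → 6 nt; AUG at 54, stop UAG at 66 → 15 nt.
Frame 3 has an ORF of 5 codons (positions 54–68) ≥ 4, so yes.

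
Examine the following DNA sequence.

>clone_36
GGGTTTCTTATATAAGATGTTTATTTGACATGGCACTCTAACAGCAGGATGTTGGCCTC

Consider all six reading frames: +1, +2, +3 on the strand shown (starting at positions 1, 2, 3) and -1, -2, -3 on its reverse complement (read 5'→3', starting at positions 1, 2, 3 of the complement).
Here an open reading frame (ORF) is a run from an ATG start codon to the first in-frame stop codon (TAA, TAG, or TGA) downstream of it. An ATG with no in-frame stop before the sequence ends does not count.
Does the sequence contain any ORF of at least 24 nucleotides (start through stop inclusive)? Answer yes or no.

Reverse complement (5'→3'): GAGGCCAACATCCTGCTGTTAGAGTGCCATGTCAAATAAACATCTTATATAAGAAACCC
Frame +1: GGG TTT CTT ATA TAA GAT GTT TAT TTG ACA TGG CAC TCT AAC AGC AGG ATG TTG GCC — no ATG→stop ORF.
Frame +2: GGT TTC TTA TAT AAG ATG TTT ATT TGA CAT GGC ACT CTA ACA GCA GGA TGT TGG CCT — ATG at 17, stop TGA at 26 → 12 nt.
Frame +3: GTT TCT TAT ATA AGA TGT TTA TTT GAC ATG GCA CTC TAA CAG CAG GAT GTT GGC CTC — ATG at 30, stop TAA at 39 → 12 nt.
Frame -1: GAG GCC AAC ATC CTG CTG TTA GAG TGC CAT GTC AAA TAA ACA TCT TAT ATA AGA AAC — no ATG→stop ORF.
Frame -2: AGG CCA ACA TCC TGC TGT TAG AGT GCC ATG TCA AAT AAA CAT CTT ATA TAA GAA ACC — ATG at 29, stop TAA at 50 → 24 nt.
Frame -3: GGC CAA CAT CCT GCT GTT AGA GTG CCA TGT CAA ATA AAC ATC TTA TAT AAG AAA CCC — no ATG→stop ORF.
Frame -2 has an ORF of 24 nucleotides (positions 29–52) ≥ 24, so yes.

yes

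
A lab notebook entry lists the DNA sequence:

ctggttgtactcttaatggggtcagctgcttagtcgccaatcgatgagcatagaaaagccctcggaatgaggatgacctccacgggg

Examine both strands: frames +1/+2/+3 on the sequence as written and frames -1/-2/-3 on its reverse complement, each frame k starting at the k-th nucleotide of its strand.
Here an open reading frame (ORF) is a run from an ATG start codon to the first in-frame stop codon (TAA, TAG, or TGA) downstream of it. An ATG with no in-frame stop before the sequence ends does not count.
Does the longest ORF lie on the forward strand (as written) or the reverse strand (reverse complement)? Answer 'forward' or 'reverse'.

reverse

Reverse complement (5'→3'): CCCCGTGGAGGTCATCCTCATTCCGAGGGCTTTTCTATGCTCATCGATTGGCGACTAAGCAGCTGACCCCATTAAGAGTACAACCAG
Frame +1: CTG GTT GTA CTC TTA ATG GGG TCA GCT GCT TAG TCG CCA ATC GAT GAG CAT AGA AAA GCC CTC GGA ATG AGG ATG ACC TCC ACG GGG — ATG at 16, stop TAG at 31 → 18 nt.
Frame +2: TGG TTG TAC TCT TAA TGG GGT CAG CTG CTT AGT CGC CAA TCG ATG AGC ATA GAA AAG CCC TCG GAA TGA GGA TGA CCT CCA CGG — ATG at 44, stop TGA at 68 → 27 nt.
Frame +3: GGT TGT ACT CTT AAT GGG GTC AGC TGC TTA GTC GCC AAT CGA TGA GCA TAG AAA AGC CCT CGG AAT GAG GAT GAC CTC CAC GGG — no ATG→stop ORF.
Frame -1: CCC CGT GGA GGT CAT CCT CAT TCC GAG GGC TTT TCT ATG CTC ATC GAT TGG CGA CTA AGC AGC TGA CCC CAT TAA GAG TAC AAC CAG — ATG at 37, stop TGA at 64 → 30 nt.
Frame -2: CCC GTG GAG GTC ATC CTC ATT CCG AGG GCT TTT CTA TGC TCA TCG ATT GGC GAC TAA GCA GCT GAC CCC ATT AAG AGT ACA ACC — no ATG→stop ORF.
Frame -3: CCG TGG AGG TCA TCC TCA TTC CGA GGG CTT TTC TAT GCT CAT CGA TTG GCG ACT AAG CAG CTG ACC CCA TTA AGA GTA CAA CCA — no ATG→stop ORF.
Forward-strand max 27 nt; reverse-strand max 30 nt. The reverse strand has the longer ORF.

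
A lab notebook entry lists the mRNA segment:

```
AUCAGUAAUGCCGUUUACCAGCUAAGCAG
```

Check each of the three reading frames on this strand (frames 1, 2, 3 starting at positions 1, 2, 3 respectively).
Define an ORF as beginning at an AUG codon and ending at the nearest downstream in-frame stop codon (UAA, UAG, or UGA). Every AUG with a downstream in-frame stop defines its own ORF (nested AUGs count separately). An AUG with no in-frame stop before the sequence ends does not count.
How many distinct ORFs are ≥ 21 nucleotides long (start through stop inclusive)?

0

Frame 1: AUC AGU AAU GCC GUU UAC CAG CUA AGC — no AUG→stop ORF.
Frame 2: UCA GUA AUG CCG UUU ACC AGC UAA GCA — AUG at 8, stop UAA at 23 → 18 nt.
Frame 3: CAG UAA UGC CGU UUA CCA GCU AAG CAG — no AUG→stop ORF.
No ORF reaches 21 nucleotides. Count = 0.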